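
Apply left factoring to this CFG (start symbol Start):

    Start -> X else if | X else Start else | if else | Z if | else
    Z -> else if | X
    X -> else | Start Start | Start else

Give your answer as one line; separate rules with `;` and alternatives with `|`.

Start -> if else | Z if | else | X else Start1; Z -> else if | X; X -> else | Start X1; Start1 -> if | Start else; X1 -> Start | else

Start has alternatives sharing prefix 'X else': factor to Start → X else Start1 with Start1 → if | Start else.
X has alternatives sharing prefix 'Start': factor to X → Start X1 with X1 → Start | else.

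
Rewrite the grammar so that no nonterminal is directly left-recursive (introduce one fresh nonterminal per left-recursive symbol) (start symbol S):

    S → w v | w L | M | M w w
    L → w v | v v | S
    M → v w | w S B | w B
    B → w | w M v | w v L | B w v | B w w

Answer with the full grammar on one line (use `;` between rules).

S → w v | w L | M | M w w; L → w v | v v | S; M → v w | w S B | w B; B → w B' | w M v B' | w v L B'; B' → w v B' | w w B' | ε

B is directly left-recursive.
For B: α = {w v, w w}, β = {w, w M v, w v L}. Rewrite as B → β B' and B' → α B' | ε.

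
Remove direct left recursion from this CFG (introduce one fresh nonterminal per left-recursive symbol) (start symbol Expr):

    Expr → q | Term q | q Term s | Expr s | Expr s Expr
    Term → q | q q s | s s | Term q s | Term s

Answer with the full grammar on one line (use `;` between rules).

Expr → q Expr1 | Term q Expr1 | q Term s Expr1; Term → q Term1 | q q s Term1 | s s Term1; Expr1 → s Expr1 | s Expr Expr1 | ε; Term1 → q s Term1 | s Term1 | ε

Left recursion appears on Expr, Term.
For Expr: α = {s, s Expr}, β = {q, Term q, q Term s}. Rewrite as Expr → β Expr1 and Expr1 → α Expr1 | ε.
For Term: α = {q s, s}, β = {q, q q s, s s}. Rewrite as Term → β Term1 and Term1 → α Term1 | ε.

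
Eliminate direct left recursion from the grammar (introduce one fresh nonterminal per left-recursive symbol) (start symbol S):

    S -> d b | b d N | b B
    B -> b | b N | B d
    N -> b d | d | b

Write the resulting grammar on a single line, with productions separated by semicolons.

Directly left-recursive nonterminal: B.
For B: α = {d}, β = {b, b N}. Rewrite as B → β B' and B' → α B' | ε.

S -> d b | b d N | b B; B -> b B' | b N B'; N -> b d | d | b; B' -> d B' | ε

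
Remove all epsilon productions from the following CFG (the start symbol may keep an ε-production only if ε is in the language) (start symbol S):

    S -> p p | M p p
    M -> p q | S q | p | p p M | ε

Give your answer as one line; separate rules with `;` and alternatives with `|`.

S -> p p | M p p; M -> p q | S q | p | p p M | p p

Nullable set = {M}.
ε ∉ L(G), so no ε-production is kept.
Add the nullable-subset variants: M → p p M gives p p M | p p.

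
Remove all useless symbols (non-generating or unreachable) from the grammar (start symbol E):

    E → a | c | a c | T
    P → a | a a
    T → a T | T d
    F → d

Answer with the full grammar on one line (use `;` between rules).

E → a | c | a c

Generating nonterminals: {E, F, P}.
Reachable from E after that: {E}.
Removed useless symbols: {F, P, T} and every production mentioning them.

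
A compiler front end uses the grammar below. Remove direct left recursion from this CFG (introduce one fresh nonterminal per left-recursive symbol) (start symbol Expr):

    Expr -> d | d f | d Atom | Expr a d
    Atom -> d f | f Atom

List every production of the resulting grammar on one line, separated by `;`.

Expr -> d Expr1 | d f Expr1 | d Atom Expr1; Atom -> d f | f Atom; Expr1 -> a d Expr1 | epsilon

Left recursion appears on Expr.
For Expr: α = {a d}, β = {d, d f, d Atom}. Rewrite as Expr → β Expr1 and Expr1 → α Expr1 | ε.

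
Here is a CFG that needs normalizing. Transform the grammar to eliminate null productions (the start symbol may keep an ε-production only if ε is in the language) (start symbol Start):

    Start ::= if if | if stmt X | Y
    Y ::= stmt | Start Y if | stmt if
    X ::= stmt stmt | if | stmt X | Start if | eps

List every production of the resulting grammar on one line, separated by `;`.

Nullable nonterminals: {X}.
ε ∉ L(G), so no ε-production is kept.
For each production, add variants omitting each subset of nullable occurrences: Start → if stmt X gives if stmt X | if stmt. X → stmt X gives stmt X | stmt.

Start ::= if if | if stmt X | if stmt | Y; Y ::= stmt | Start Y if | stmt if; X ::= stmt stmt | if | stmt X | stmt | Start if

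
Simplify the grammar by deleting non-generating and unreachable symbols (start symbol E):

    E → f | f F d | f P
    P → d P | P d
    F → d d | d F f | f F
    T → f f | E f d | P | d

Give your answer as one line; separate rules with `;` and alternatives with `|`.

Generating nonterminals: {E, F, T}.
Reachable from E after that: {E, F}.
Removed useless symbols: {P, T} and every production mentioning them.

E → f | f F d; F → d d | d F f | f F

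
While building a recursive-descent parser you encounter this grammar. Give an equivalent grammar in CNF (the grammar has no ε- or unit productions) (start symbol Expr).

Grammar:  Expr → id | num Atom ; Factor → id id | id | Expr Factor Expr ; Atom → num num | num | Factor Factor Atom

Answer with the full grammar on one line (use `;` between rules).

Introduce a nonterminal for each terminal appearing in a rule of length ≥ 2: X1 → num, X2 → id.
Binarize each right-hand side of length ≥ 3 by chaining fresh nonterminals (Y1, Y2, …): affected rules were Factor → Expr Factor Expr; Atom → Factor Factor Atom.

Expr → id | X1 Atom; Factor → X2 X2 | id | Expr Y1; Atom → X1 X1 | num | Factor Y2; X1 → num; X2 → id; Y1 → Factor Expr; Y2 → Factor Atom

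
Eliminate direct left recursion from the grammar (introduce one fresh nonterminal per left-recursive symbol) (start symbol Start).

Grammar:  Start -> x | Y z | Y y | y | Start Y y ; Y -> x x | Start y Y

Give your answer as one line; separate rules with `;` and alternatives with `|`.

Start is directly left-recursive.
For Start: α = {Y y}, β = {x, Y z, Y y, y}. Rewrite as Start → β Start1 and Start1 → α Start1 | ε.

Start -> x Start1 | Y z Start1 | Y y Start1 | y Start1; Y -> x x | Start y Y; Start1 -> Y y Start1 | ε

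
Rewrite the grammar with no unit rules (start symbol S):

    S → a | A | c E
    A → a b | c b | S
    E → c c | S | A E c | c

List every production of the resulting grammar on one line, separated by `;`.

Unit pairs: A ⇒* {S}; E ⇒* {A, S}; S ⇒* {A}.
For each unit pair (A, B), copy every non-unit production of B to A, then drop all unit productions.

S → a | c E | a b | c b; A → a | c E | a b | c b; E → c c | A E c | c | a | c E | a b | c b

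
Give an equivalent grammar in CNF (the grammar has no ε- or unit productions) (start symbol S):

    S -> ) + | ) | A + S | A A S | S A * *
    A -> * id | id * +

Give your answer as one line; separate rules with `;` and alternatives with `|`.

Introduce a nonterminal for each terminal appearing in a rule of length ≥ 2: X1 → ), X2 → +, X3 → *, X4 → id.
Binarize each right-hand side of length ≥ 3 by chaining fresh nonterminals (Y1, Y2, …): affected rules were S → A X2 S; S → A A S; S → S A X3 X3; A → X4 X3 X2.

S -> X1 X2 | ) | A Y1 | A Y2 | S Y3; A -> X3 X4 | X4 Y5; X1 -> ); X2 -> +; X3 -> *; X4 -> id; Y1 -> X2 S; Y2 -> A S; Y3 -> A Y4; Y4 -> X3 X3; Y5 -> X3 X2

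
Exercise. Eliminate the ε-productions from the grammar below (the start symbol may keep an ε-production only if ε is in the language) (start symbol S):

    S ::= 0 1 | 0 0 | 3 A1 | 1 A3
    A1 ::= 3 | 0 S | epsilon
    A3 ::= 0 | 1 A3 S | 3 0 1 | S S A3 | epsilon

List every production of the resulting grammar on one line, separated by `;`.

Nullable nonterminals: {A1, A3}.
ε ∉ L(G), so no ε-production is kept.
Add the nullable-subset variants: S → 3 A1 gives 3 A1 | 3. S → 1 A3 gives 1 A3 | 1. A3 → 1 A3 S gives 1 A3 S | 1 S. A3 → S S A3 gives S S A3 | S S.

S ::= 0 1 | 0 0 | 3 A1 | 3 | 1 A3 | 1; A1 ::= 3 | 0 S; A3 ::= 0 | 1 A3 S | 1 S | 3 0 1 | S S A3 | S S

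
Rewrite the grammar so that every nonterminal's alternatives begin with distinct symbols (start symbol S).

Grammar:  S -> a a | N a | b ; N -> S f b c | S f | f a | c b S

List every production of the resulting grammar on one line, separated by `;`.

N has alternatives sharing prefix 'S f': factor to N → S f N' with N' → b c | ε.

S -> a a | N a | b; N -> f a | c b S | S f N'; N' -> b c | ε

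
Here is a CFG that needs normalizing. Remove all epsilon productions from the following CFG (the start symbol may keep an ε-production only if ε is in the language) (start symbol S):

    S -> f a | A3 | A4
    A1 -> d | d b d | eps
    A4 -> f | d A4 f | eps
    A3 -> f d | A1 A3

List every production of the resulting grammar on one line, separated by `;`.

S -> f a | A3 | A4 | ε; A1 -> d | d b d; A4 -> f | d A4 f | d f; A3 -> f d | A1 A3

Nullable set = {A1, A4, S}.
ε ∈ L(G) since S is nullable, so keep S → ε.
For each production, add variants omitting each subset of nullable occurrences: A4 → d A4 f gives d A4 f | d f.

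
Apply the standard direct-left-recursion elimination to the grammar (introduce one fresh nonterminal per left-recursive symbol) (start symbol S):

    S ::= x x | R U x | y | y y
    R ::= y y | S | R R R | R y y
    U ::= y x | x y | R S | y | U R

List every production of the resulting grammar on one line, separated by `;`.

S ::= x x | R U x | y | y y; R ::= y y R' | S R'; U ::= y x U' | x y U' | R S U' | y U'; R' ::= R R R' | y y R' | ε; U' ::= R U' | ε

Left recursion appears on R, U.
For R: α = {R R, y y}, β = {y y, S}. Rewrite as R → β R' and R' → α R' | ε.
For U: α = {R}, β = {y x, x y, R S, y}. Rewrite as U → β U' and U' → α U' | ε.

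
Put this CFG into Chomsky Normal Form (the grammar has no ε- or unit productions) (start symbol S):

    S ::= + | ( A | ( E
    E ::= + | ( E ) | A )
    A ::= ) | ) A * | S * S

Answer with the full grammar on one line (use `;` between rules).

S ::= + | X1 A | X1 E; E ::= + | X1 Y1 | A X2; A ::= ) | X2 Y2 | S Y3; X1 ::= (; X2 ::= ); X3 ::= *; Y1 ::= E X2; Y2 ::= A X3; Y3 ::= X3 S

Introduce a nonterminal for each terminal appearing in a rule of length ≥ 2: X1 → (, X2 → ), X3 → *.
Binarize each right-hand side of length ≥ 3 by chaining fresh nonterminals (Y1, Y2, …): affected rules were E → X1 E X2; A → X2 A X3; A → S X3 S.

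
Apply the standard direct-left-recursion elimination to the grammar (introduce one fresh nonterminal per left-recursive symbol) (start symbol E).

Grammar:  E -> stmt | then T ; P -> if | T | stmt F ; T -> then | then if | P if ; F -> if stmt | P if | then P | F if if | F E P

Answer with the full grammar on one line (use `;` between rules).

E -> stmt | then T; P -> if | T | stmt F; T -> then | then if | P if; F -> if stmt F' | P if F' | then P F'; F' -> if if F' | E P F' | epsilon

F is directly left-recursive.
For F: α = {if if, E P}, β = {if stmt, P if, then P}. Rewrite as F → β F' and F' → α F' | ε.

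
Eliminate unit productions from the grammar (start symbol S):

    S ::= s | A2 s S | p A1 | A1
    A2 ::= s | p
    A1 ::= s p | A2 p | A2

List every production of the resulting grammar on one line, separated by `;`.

S ::= s | p | s p | A2 p | A2 s S | p A1; A2 ::= s | p; A1 ::= s | p | s p | A2 p

Unit pairs: A1 ⇒* {A2}; S ⇒* {A1, A2}.
For each unit pair (A, B), copy every non-unit production of B to A, then drop all unit productions.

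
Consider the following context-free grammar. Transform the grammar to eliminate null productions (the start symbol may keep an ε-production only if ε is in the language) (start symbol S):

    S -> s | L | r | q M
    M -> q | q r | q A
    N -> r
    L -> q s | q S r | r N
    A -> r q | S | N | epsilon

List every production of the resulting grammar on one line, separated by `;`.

S -> s | L | r | q M; M -> q | q r | q A; N -> r; L -> q s | q S r | r N; A -> r q | S | N

Nullable nonterminals: {A}.
ε ∉ L(G), so no ε-production is kept.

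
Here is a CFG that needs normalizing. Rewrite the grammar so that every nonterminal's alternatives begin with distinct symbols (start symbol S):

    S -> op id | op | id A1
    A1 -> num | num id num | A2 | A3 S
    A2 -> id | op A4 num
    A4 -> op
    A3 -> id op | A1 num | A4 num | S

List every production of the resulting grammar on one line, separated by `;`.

S has alternatives sharing prefix 'op': factor to S → op S' with S' → id | ε.
A1 has alternatives sharing prefix 'num': factor to A1 → num A1' with A1' → ε | id num.

S -> id A1 | op S'; A1 -> A2 | A3 S | num A1'; A2 -> id | op A4 num; A4 -> op; A3 -> id op | A1 num | A4 num | S; S' -> id | ε; A1' -> ε | id num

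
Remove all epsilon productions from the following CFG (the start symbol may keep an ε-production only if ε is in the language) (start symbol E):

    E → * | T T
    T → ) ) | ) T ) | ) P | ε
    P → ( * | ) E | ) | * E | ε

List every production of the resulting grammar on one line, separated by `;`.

E → * | T T | T | ε; T → ) ) | ) T ) | ) P | ); P → ( * | ) E | ) | * E | *

The nullable symbols are {E, P, T}.
ε ∈ L(G) since E is nullable, so keep E → ε.
For each production, add variants omitting each subset of nullable occurrences: E → T T gives T T | T. T → ) P gives ) P | ). P → ) E gives ) E | ). P → * E gives * E | *.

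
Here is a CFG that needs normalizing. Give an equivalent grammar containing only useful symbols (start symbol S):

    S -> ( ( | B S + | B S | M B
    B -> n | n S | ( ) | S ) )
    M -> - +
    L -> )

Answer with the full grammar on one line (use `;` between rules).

S -> ( ( | B S + | B S | M B; B -> n | n S | ( ) | S ) ); M -> - +

Generating nonterminals: {B, L, M, S}.
Reachable from S after that: {B, M, S}.
Removed useless symbols: {L} and every production mentioning them.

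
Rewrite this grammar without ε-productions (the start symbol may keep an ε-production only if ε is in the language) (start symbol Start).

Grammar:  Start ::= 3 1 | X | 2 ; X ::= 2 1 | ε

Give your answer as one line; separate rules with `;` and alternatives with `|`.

Start ::= 3 1 | X | 2 | ε; X ::= 2 1

Nullable set = {Start, X}.
ε ∈ L(G) since Start is nullable, so keep Start → ε.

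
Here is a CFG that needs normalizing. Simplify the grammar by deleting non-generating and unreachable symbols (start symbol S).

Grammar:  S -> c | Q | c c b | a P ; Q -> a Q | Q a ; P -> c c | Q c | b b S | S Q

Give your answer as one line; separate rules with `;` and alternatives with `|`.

Generating nonterminals: {P, S}.
Reachable from S after that: {P, S}.
Removed useless symbols: {Q} and every production mentioning them.

S -> c | c c b | a P; P -> c c | b b S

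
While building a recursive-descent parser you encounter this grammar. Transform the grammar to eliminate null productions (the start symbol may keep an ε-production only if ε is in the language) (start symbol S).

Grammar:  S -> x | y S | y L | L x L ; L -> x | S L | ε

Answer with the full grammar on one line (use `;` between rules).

Nullable nonterminals: {L}.
ε ∉ L(G), so no ε-production is kept.
Expand every rule over subsets of its nullable positions: S → y L gives y L | y. S → L x L gives L x L | L x | x L. L → S L gives S L | S.

S -> x | y S | y L | y | L x L | L x | x L; L -> x | S L | S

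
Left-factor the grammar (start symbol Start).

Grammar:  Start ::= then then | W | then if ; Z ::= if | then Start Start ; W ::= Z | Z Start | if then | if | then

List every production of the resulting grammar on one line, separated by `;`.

Start has alternatives sharing prefix 'then': factor to Start → then Start1 with Start1 → then | if.
W has alternatives sharing prefix 'Z': factor to W → Z W1 with W1 → ε | Start.
W has alternatives sharing prefix 'if': factor to W → if W2 with W2 → then | ε.

Start ::= W | then Start1; Z ::= if | then Start Start; W ::= then | Z W1 | if W2; Start1 ::= then | if; W1 ::= ε | Start; W2 ::= then | ε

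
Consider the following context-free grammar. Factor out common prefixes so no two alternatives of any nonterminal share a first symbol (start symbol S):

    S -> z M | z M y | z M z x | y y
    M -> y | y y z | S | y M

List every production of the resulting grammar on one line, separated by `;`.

S has alternatives sharing prefix 'z M': factor to S → z M S' with S' → ε | y | z x.
M has alternatives sharing prefix 'y': factor to M → y M' with M' → ε | y z | M.

S -> y y | z M S'; M -> S | y M'; S' -> ε | y | z x; M' -> ε | y z | M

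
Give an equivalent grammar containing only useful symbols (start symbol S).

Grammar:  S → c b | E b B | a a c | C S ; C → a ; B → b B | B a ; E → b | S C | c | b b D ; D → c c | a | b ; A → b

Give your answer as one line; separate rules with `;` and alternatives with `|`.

Generating nonterminals: {A, C, D, E, S}.
Reachable from S after that: {C, S}.
Removed useless symbols: {A, B, D, E} and every production mentioning them.

S → c b | a a c | C S; C → a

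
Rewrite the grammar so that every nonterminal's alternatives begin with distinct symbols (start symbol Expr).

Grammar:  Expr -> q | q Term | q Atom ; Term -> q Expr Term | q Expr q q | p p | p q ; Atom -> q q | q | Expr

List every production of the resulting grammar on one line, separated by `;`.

Expr has alternatives sharing prefix 'q': factor to Expr → q Expr1 with Expr1 → ε | Term | Atom.
Term has alternatives sharing prefix 'q Expr': factor to Term → q Expr Term1 with Term1 → Term | q q.
Term has alternatives sharing prefix 'p': factor to Term → p Term2 with Term2 → p | q.
Atom has alternatives sharing prefix 'q': factor to Atom → q Atom1 with Atom1 → q | ε.

Expr -> q Expr1; Term -> q Expr Term1 | p Term2; Atom -> Expr | q Atom1; Expr1 -> ε | Term | Atom; Term1 -> Term | q q; Term2 -> p | q; Atom1 -> q | ε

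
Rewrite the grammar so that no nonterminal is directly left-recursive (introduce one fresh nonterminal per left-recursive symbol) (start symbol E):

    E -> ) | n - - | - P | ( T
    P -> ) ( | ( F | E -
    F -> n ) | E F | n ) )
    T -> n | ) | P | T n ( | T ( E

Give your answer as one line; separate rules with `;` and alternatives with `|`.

E -> ) | n - - | - P | ( T; P -> ) ( | ( F | E -; F -> n ) | E F | n ) ); T -> n T' | ) T' | P T'; T' -> n ( T' | ( E T' | ε

T is directly left-recursive.
For T: α = {n (, ( E}, β = {n, ), P}. Rewrite as T → β T' and T' → α T' | ε.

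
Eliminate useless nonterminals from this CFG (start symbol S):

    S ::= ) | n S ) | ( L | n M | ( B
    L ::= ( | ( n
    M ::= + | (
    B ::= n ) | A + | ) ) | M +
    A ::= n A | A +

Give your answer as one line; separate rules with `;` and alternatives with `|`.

S ::= ) | n S ) | ( L | n M | ( B; L ::= ( | ( n; M ::= + | (; B ::= n ) | ) ) | M +

Generating nonterminals: {B, L, M, S}.
Reachable from S after that: {B, L, M, S}.
Removed useless symbols: {A} and every production mentioning them.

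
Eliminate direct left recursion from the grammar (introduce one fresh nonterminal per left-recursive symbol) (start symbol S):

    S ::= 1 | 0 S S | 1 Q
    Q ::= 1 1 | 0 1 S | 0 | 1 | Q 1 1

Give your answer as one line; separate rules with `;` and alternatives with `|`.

Left recursion appears on Q.
For Q: α = {1 1}, β = {1 1, 0 1 S, 0, 1}. Rewrite as Q → β Q' and Q' → α Q' | ε.

S ::= 1 | 0 S S | 1 Q; Q ::= 1 1 Q' | 0 1 S Q' | 0 Q' | 1 Q'; Q' ::= 1 1 Q' | ε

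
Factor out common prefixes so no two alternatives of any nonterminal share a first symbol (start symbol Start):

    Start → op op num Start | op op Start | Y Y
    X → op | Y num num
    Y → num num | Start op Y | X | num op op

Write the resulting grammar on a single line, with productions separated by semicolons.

Start → Y Y | op op Start1; X → op | Y num num; Y → Start op Y | X | num Y1; Start1 → num Start | Start; Y1 → num | op op

Start has alternatives sharing prefix 'op op': factor to Start → op op Start1 with Start1 → num Start | Start.
Y has alternatives sharing prefix 'num': factor to Y → num Y1 with Y1 → num | op op.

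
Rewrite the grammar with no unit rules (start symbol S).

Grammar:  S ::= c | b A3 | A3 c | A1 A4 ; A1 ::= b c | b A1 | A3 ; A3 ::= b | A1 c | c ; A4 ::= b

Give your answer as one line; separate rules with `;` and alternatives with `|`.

S ::= c | b A3 | A3 c | A1 A4; A1 ::= b c | b A1 | b | A1 c | c; A3 ::= b | A1 c | c; A4 ::= b

Unit pairs: A1 ⇒* {A3}.
For each unit pair (A, B), copy every non-unit production of B to A, then drop all unit productions.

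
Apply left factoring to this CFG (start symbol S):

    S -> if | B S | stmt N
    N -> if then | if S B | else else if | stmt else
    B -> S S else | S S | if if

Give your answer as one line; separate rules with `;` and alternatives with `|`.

N has alternatives sharing prefix 'if': factor to N → if N' with N' → then | S B.
B has alternatives sharing prefix 'S S': factor to B → S S B' with B' → else | ε.

S -> if | B S | stmt N; N -> else else if | stmt else | if N'; B -> if if | S S B'; N' -> then | S B; B' -> else | ε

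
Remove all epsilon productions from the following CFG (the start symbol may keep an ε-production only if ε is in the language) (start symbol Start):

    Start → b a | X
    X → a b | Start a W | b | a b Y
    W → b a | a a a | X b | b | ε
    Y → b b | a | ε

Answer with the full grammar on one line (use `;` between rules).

Start → b a | X; X → a b | Start a W | Start a | b | a b Y; W → b a | a a a | X b | b; Y → b b | a

The nullable symbols are {W, Y}.
ε ∉ L(G), so no ε-production is kept.
Expand every rule over subsets of its nullable positions: X → Start a W gives Start a W | Start a.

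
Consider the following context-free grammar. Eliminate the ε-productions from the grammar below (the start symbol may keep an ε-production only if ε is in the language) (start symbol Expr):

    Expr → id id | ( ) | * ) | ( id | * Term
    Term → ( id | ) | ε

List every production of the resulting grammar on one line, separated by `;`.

Expr → id id | ( ) | * ) | ( id | * Term | *; Term → ( id | )

Nullable set = {Term}.
ε ∉ L(G), so no ε-production is kept.
For each production, add variants omitting each subset of nullable occurrences: Expr → * Term gives * Term | *.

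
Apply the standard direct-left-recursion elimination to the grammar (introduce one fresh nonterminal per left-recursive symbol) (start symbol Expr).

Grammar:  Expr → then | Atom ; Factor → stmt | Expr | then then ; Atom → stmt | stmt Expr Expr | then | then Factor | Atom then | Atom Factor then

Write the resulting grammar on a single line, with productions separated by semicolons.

Directly left-recursive nonterminal: Atom.
For Atom: α = {then, Factor then}, β = {stmt, stmt Expr Expr, then, then Factor}. Rewrite as Atom → β Atom1 and Atom1 → α Atom1 | ε.

Expr → then | Atom; Factor → stmt | Expr | then then; Atom → stmt Atom1 | stmt Expr Expr Atom1 | then Atom1 | then Factor Atom1; Atom1 → then Atom1 | Factor then Atom1 | ε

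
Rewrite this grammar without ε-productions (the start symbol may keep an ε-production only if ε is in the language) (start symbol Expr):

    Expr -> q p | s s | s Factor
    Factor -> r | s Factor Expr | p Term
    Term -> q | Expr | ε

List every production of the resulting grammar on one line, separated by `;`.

Expr -> q p | s s | s Factor; Factor -> r | s Factor Expr | p Term | p; Term -> q | Expr

Nullable nonterminals: {Term}.
ε ∉ L(G), so no ε-production is kept.
Add the nullable-subset variants: Factor → p Term gives p Term | p.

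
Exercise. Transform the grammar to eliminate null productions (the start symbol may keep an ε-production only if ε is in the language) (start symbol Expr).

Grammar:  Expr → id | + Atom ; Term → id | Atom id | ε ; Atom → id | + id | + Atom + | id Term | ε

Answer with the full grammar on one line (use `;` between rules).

Expr → id | + Atom | +; Term → id | Atom id; Atom → id | + id | + Atom + | + + | id Term

The nullable symbols are {Atom, Term}.
ε ∉ L(G), so no ε-production is kept.
Add the nullable-subset variants: Expr → + Atom gives + Atom | +. Atom → + Atom + gives + Atom + | + +.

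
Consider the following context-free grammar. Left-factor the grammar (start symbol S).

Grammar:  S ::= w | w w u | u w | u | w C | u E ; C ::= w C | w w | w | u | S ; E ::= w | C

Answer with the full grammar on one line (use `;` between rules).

S ::= w S' | u S''; C ::= u | S | w C'; E ::= w | C; S' ::= ε | w u | C; S'' ::= w | ε | E; C' ::= C | w | ε

S has alternatives sharing prefix 'w': factor to S → w S' with S' → ε | w u | C.
S has alternatives sharing prefix 'u': factor to S → u S'' with S'' → w | ε | E.
C has alternatives sharing prefix 'w': factor to C → w C' with C' → C | w | ε.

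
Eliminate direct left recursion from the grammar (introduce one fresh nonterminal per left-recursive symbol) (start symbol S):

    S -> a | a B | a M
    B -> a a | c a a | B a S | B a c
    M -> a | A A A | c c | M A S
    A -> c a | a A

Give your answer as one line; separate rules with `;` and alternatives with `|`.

S -> a | a B | a M; B -> a a B' | c a a B'; M -> a M' | A A A M' | c c M'; A -> c a | a A; B' -> a S B' | a c B' | ε; M' -> A S M' | ε

Left recursion appears on B, M.
For B: α = {a S, a c}, β = {a a, c a a}. Rewrite as B → β B' and B' → α B' | ε.
For M: α = {A S}, β = {a, A A A, c c}. Rewrite as M → β M' and M' → α M' | ε.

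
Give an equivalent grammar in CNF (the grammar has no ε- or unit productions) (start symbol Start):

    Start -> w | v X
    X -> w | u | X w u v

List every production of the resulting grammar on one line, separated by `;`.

Introduce a nonterminal for each terminal appearing in a rule of length ≥ 2: X1 → v, X2 → w, X3 → u.
Binarize each right-hand side of length ≥ 3 by chaining fresh nonterminals (Y1, Y2, …): affected rules were X → X X2 X3 X1.

Start -> w | X1 X; X -> w | u | X Y1; X1 -> v; X2 -> w; X3 -> u; Y1 -> X2 Y2; Y2 -> X3 X1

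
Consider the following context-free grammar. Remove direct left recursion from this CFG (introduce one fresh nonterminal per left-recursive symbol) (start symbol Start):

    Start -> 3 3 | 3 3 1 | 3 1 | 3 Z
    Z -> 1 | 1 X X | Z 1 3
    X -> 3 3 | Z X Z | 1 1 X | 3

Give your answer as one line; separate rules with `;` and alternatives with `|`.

Directly left-recursive nonterminal: Z.
For Z: α = {1 3}, β = {1, 1 X X}. Rewrite as Z → β Z1 and Z1 → α Z1 | ε.

Start -> 3 3 | 3 3 1 | 3 1 | 3 Z; Z -> 1 Z1 | 1 X X Z1; X -> 3 3 | Z X Z | 1 1 X | 3; Z1 -> 1 3 Z1 | ε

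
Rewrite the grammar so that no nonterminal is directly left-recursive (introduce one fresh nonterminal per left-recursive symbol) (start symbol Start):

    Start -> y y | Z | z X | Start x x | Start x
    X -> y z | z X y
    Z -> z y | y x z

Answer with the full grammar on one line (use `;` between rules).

Start -> y y Start1 | Z Start1 | z X Start1; X -> y z | z X y; Z -> z y | y x z; Start1 -> x x Start1 | x Start1 | ε

Start is directly left-recursive.
For Start: α = {x x, x}, β = {y y, Z, z X}. Rewrite as Start → β Start1 and Start1 → α Start1 | ε.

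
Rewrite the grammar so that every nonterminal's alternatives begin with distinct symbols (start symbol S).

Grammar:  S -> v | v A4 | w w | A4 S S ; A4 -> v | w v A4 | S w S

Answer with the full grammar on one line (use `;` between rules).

S -> w w | A4 S S | v S'; A4 -> v | w v A4 | S w S; S' -> ε | A4

S has alternatives sharing prefix 'v': factor to S → v S' with S' → ε | A4.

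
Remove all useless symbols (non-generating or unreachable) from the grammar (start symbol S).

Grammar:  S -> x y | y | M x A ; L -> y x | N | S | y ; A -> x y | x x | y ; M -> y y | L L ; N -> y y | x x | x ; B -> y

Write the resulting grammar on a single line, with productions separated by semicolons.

S -> x y | y | M x A; L -> y x | N | S | y; A -> x y | x x | y; M -> y y | L L; N -> y y | x x | x

Generating nonterminals: {A, B, L, M, N, S}.
Reachable from S after that: {A, L, M, N, S}.
Removed useless symbols: {B} and every production mentioning them.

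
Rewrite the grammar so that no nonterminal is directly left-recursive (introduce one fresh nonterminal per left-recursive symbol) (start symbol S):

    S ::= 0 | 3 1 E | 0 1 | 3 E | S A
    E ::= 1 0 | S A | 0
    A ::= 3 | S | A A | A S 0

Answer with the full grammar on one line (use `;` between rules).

Directly left-recursive nonterminals: S, A.
For S: α = {A}, β = {0, 3 1 E, 0 1, 3 E}. Rewrite as S → β S' and S' → α S' | ε.
For A: α = {A, S 0}, β = {3, S}. Rewrite as A → β A' and A' → α A' | ε.

S ::= 0 S' | 3 1 E S' | 0 1 S' | 3 E S'; E ::= 1 0 | S A | 0; A ::= 3 A' | S A'; S' ::= A S' | ε; A' ::= A A' | S 0 A' | ε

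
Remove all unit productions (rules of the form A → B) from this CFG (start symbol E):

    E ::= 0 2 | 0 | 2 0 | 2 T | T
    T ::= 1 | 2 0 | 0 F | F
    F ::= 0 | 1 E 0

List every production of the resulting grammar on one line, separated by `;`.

Unit pairs: E ⇒* {F, T}; T ⇒* {F}.
For each unit pair (A, B), copy every non-unit production of B to A, then drop all unit productions.

E ::= 0 2 | 0 | 2 0 | 2 T | 1 E 0 | 1 | 0 F; T ::= 0 | 1 E 0 | 1 | 2 0 | 0 F; F ::= 0 | 1 E 0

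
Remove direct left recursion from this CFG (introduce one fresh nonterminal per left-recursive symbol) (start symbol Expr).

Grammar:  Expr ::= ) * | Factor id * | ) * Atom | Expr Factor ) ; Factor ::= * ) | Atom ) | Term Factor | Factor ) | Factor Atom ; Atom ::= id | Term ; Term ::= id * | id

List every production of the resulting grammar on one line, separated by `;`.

Expr ::= ) * Expr1 | Factor id * Expr1 | ) * Atom Expr1; Factor ::= * ) Factor1 | Atom ) Factor1 | Term Factor Factor1; Atom ::= id | Term; Term ::= id * | id; Expr1 ::= Factor ) Expr1 | ε; Factor1 ::= ) Factor1 | Atom Factor1 | ε

Directly left-recursive nonterminals: Expr, Factor.
For Expr: α = {Factor )}, β = {) *, Factor id *, ) * Atom}. Rewrite as Expr → β Expr1 and Expr1 → α Expr1 | ε.
For Factor: α = {), Atom}, β = {* ), Atom ), Term Factor}. Rewrite as Factor → β Factor1 and Factor1 → α Factor1 | ε.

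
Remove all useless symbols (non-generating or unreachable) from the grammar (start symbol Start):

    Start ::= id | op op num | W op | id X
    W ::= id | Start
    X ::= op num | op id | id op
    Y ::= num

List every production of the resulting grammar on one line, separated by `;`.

Start ::= id | op op num | W op | id X; W ::= id | Start; X ::= op num | op id | id op

Generating nonterminals: {Start, W, X, Y}.
Reachable from Start after that: {Start, W, X}.
Removed useless symbols: {Y} and every production mentioning them.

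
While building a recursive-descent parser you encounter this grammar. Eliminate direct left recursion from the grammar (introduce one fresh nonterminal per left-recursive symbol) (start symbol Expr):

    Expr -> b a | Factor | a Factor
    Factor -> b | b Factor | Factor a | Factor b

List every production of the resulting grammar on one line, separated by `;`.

Expr -> b a | Factor | a Factor; Factor -> b Factor1 | b Factor Factor1; Factor1 -> a Factor1 | b Factor1 | eps

Left recursion appears on Factor.
For Factor: α = {a, b}, β = {b, b Factor}. Rewrite as Factor → β Factor1 and Factor1 → α Factor1 | ε.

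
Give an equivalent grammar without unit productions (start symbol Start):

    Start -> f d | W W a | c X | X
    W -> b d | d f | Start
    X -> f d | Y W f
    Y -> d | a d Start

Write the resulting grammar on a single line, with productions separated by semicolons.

Start -> f d | W W a | c X | Y W f; W -> f d | W W a | c X | Y W f | b d | d f; X -> f d | Y W f; Y -> d | a d Start

Unit pairs: Start ⇒* {X}; W ⇒* {Start, X}.
For each unit pair (A, B), copy every non-unit production of B to A, then drop all unit productions.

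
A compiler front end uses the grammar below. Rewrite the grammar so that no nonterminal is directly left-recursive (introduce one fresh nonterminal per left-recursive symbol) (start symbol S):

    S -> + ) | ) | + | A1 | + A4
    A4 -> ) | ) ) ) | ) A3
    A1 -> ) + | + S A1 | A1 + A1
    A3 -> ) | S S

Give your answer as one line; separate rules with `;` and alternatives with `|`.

S -> + ) | ) | + | A1 | + A4; A4 -> ) | ) ) ) | ) A3; A1 -> ) + A1' | + S A1 A1'; A3 -> ) | S S; A1' -> + A1 A1' | ε

Left recursion appears on A1.
For A1: α = {+ A1}, β = {) +, + S A1}. Rewrite as A1 → β A1' and A1' → α A1' | ε.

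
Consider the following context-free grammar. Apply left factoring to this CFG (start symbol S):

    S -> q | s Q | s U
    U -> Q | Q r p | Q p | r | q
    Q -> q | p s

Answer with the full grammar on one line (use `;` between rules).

S -> q | s S'; U -> r | q | Q U'; Q -> q | p s; S' -> Q | U; U' -> epsilon | r p | p

S has alternatives sharing prefix 's': factor to S → s S' with S' → Q | U.
U has alternatives sharing prefix 'Q': factor to U → Q U' with U' → ε | r p | p.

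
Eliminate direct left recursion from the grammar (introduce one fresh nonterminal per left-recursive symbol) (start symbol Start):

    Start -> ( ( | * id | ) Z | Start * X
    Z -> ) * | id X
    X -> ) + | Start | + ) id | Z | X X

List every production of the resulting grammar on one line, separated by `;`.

Start, X are directly left-recursive.
For Start: α = {* X}, β = {( (, * id, ) Z}. Rewrite as Start → β Start1 and Start1 → α Start1 | ε.
For X: α = {X}, β = {) +, Start, + ) id, Z}. Rewrite as X → β X1 and X1 → α X1 | ε.

Start -> ( ( Start1 | * id Start1 | ) Z Start1; Z -> ) * | id X; X -> ) + X1 | Start X1 | + ) id X1 | Z X1; Start1 -> * X Start1 | ε; X1 -> X X1 | ε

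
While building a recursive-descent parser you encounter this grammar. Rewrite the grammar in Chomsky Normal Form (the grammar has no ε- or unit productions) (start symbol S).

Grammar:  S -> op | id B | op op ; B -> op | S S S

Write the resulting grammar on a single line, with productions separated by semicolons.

S -> op | X1 B | X2 X2; B -> op | S Y1; X1 -> id; X2 -> op; Y1 -> S S

Introduce a nonterminal for each terminal appearing in a rule of length ≥ 2: X1 → id, X2 → op.
Binarize each right-hand side of length ≥ 3 by chaining fresh nonterminals (Y1, Y2, …): affected rules were B → S S S.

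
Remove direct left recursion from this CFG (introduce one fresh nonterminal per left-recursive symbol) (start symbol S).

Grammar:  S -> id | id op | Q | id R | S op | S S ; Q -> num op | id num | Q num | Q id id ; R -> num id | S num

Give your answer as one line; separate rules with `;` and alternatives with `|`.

S -> id S' | id op S' | Q S' | id R S'; Q -> num op Q' | id num Q'; R -> num id | S num; S' -> op S' | S S' | ε; Q' -> num Q' | id id Q' | ε

S, Q are directly left-recursive.
For S: α = {op, S}, β = {id, id op, Q, id R}. Rewrite as S → β S' and S' → α S' | ε.
For Q: α = {num, id id}, β = {num op, id num}. Rewrite as Q → β Q' and Q' → α Q' | ε.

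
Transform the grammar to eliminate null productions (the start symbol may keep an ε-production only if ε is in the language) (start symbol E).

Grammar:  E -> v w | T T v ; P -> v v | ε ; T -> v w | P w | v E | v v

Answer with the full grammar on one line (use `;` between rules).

Nullable nonterminals: {P}.
ε ∉ L(G), so no ε-production is kept.
Expand every rule over subsets of its nullable positions: T → P w gives P w | w.

E -> v w | T T v; P -> v v; T -> v w | P w | w | v E | v v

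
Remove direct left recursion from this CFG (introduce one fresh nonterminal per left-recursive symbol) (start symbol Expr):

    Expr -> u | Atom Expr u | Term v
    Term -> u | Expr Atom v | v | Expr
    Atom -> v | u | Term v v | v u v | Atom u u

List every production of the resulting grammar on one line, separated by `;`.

Directly left-recursive nonterminal: Atom.
For Atom: α = {u u}, β = {v, u, Term v v, v u v}. Rewrite as Atom → β Atom1 and Atom1 → α Atom1 | ε.

Expr -> u | Atom Expr u | Term v; Term -> u | Expr Atom v | v | Expr; Atom -> v Atom1 | u Atom1 | Term v v Atom1 | v u v Atom1; Atom1 -> u u Atom1 | ε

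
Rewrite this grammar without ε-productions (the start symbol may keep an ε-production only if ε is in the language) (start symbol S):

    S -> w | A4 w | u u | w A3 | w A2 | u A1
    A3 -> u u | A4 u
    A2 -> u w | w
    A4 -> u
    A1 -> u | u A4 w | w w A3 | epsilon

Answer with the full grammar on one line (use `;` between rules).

Nullable set = {A1}.
ε ∉ L(G), so no ε-production is kept.
Expand every rule over subsets of its nullable positions: S → u A1 gives u A1 | u.

S -> w | A4 w | u u | w A3 | w A2 | u A1 | u; A3 -> u u | A4 u; A2 -> u w | w; A4 -> u; A1 -> u | u A4 w | w w A3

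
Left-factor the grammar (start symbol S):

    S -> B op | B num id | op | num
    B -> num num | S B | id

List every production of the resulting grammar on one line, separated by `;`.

S -> op | num | B S'; B -> num num | S B | id; S' -> op | num id

S has alternatives sharing prefix 'B': factor to S → B S' with S' → op | num id.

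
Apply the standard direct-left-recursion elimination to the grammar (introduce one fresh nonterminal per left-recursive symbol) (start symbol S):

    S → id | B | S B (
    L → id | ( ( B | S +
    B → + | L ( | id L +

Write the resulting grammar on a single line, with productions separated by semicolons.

S → id S' | B S'; L → id | ( ( B | S +; B → + | L ( | id L +; S' → B ( S' | ε

Directly left-recursive nonterminal: S.
For S: α = {B (}, β = {id, B}. Rewrite as S → β S' and S' → α S' | ε.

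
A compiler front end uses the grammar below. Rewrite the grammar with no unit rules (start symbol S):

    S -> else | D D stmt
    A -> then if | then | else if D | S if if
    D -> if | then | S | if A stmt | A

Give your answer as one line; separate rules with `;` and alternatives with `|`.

Unit pairs: D ⇒* {A, S}.
For every A with A ⇒* B via unit rules, add B's non-unit alternatives to A; then delete every rule of the form X → Y.

S -> else | D D stmt; A -> then if | then | else if D | S if if; D -> else | D D stmt | if | then | if A stmt | then if | else if D | S if if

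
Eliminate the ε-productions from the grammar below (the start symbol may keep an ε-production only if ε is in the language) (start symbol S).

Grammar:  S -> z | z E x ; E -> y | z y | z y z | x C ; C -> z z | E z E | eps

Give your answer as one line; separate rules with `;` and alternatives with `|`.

S -> z | z E x; E -> y | z y | z y z | x C | x; C -> z z | E z E

Nullable set = {C}.
ε ∉ L(G), so no ε-production is kept.
Expand every rule over subsets of its nullable positions: E → x C gives x C | x.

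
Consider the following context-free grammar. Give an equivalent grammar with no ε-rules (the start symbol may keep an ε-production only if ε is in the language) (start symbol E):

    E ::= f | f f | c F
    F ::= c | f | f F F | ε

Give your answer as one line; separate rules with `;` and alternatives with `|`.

The nullable symbols are {F}.
ε ∉ L(G), so no ε-production is kept.
For each production, add variants omitting each subset of nullable occurrences: E → c F gives c F | c. F → f F F gives f F F | f F.

E ::= f | f f | c F | c; F ::= c | f | f F F | f F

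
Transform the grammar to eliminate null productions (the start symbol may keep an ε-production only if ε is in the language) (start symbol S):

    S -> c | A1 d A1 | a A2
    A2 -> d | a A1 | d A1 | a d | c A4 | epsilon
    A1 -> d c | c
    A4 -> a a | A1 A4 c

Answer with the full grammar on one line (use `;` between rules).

The nullable symbols are {A2}.
ε ∉ L(G), so no ε-production is kept.
Expand every rule over subsets of its nullable positions: S → a A2 gives a A2 | a.

S -> c | A1 d A1 | a A2 | a; A2 -> d | a A1 | d A1 | a d | c A4; A1 -> d c | c; A4 -> a a | A1 A4 c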